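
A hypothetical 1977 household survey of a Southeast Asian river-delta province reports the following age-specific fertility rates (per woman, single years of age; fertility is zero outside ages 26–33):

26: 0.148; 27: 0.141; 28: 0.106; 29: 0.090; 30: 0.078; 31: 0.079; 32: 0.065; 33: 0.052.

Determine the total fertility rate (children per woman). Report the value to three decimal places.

Sum of ASFRs = 0.148 + 0.141 + 0.106 + 0.090 + 0.078 + 0.079 + 0.065 + 0.052 = 0.759
TFR = 0.759

0.759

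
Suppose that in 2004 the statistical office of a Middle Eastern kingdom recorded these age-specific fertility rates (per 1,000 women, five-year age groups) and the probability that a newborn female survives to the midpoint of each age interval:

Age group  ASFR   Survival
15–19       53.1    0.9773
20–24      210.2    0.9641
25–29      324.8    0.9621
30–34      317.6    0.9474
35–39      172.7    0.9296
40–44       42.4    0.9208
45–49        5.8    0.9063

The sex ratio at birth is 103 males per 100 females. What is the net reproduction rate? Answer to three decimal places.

2.642

Proportion female at birth = 100 / (100 + 103) = 0.49261.
Each age group contributes 5 × ASFR × survival:
  15–19: 5 × 53.1/1000 × 0.9773 = 0.25947
  20–24: 5 × 210.2/1000 × 0.9641 = 1.01327
  25–29: 5 × 324.8/1000 × 0.9621 = 1.56245
  30–34: 5 × 317.6/1000 × 0.9474 = 1.50447
  35–39: 5 × 172.7/1000 × 0.9296 = 0.80271
  40–44: 5 × 42.4/1000 × 0.9208 = 0.19521
  45–49: 5 × 5.8/1000 × 0.9063 = 0.02628
Sum = 5.36386
NRR = 0.49261 × 5.36386 = 2.64229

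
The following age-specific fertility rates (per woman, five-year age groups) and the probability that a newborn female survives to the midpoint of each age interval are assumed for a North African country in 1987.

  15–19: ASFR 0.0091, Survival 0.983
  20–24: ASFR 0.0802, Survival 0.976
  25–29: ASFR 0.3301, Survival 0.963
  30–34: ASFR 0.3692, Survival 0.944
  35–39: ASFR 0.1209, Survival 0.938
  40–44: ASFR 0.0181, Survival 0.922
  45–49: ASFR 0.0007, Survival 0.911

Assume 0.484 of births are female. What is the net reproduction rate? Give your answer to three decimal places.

Proportion female at birth = 0.484.
Survival-weighted fertility by age (5·fₓ·Sₓ):
  15–19: 5 × 0.0091 × 0.983 = 0.04473
  20–24: 5 × 0.0802 × 0.976 = 0.39138
  25–29: 5 × 0.3301 × 0.963 = 1.58943
  30–34: 5 × 0.3692 × 0.944 = 1.74262
  35–39: 5 × 0.1209 × 0.938 = 0.56702
  40–44: 5 × 0.0181 × 0.922 = 0.08344
  45–49: 5 × 0.0007 × 0.911 = 0.00319
Sum = 4.42181
NRR = 0.484 × 4.42181 = 2.14016

2.140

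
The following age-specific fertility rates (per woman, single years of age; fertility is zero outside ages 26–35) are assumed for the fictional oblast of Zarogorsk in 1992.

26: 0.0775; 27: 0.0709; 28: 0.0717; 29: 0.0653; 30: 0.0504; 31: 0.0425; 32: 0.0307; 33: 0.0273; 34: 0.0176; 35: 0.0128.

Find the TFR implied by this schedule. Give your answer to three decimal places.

Sum of ASFRs = 0.0775 + 0.0709 + 0.0717 + 0.0653 + 0.0504 + 0.0425 + 0.0307 + 0.0273 + 0.0176 + 0.0128 = 0.4667
TFR = 0.4667

0.467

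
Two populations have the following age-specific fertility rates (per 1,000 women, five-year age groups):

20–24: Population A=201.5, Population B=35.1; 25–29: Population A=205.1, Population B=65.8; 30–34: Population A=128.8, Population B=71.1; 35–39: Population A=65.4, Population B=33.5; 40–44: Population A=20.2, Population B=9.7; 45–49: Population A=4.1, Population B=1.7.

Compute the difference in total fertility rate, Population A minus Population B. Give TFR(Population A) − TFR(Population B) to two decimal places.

2.04

Population A:
  Sum of ASFRs = 201.5 + 205.1 + 128.8 + 65.4 + 20.2 + 4.1 = 625.1
  TFR = 5 × 625.1 / 1000 = 3.1255
Population B:
  Sum of ASFRs = 35.1 + 65.8 + 71.1 + 33.5 + 9.7 + 1.7 = 216.9
  TFR = 5 × 216.9 / 1000 = 1.0845
Difference = 3.1255 − 1.0845 = 2.041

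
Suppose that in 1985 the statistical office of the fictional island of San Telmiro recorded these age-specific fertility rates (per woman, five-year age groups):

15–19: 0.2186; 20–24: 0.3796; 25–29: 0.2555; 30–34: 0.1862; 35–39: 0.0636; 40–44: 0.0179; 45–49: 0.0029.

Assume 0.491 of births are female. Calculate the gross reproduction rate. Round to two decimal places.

2.76

Proportion female at birth = 0.491.
Sum of ASFRs = 0.2186 + 0.3796 + 0.2555 + 0.1862 + 0.0636 + 0.0179 + 0.0029 = 1.1243
TFR = 5 × 1.1243 = 5.6215
GRR = 0.491 × 5.6215 = 2.76016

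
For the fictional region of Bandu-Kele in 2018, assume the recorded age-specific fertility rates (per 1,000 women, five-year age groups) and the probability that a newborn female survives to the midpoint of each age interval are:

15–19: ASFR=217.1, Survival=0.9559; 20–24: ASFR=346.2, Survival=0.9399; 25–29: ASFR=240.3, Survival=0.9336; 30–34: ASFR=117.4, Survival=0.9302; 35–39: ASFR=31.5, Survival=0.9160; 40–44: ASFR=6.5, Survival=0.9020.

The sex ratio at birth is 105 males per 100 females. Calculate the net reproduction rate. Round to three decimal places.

2.198

Proportion female at birth = 100 / (100 + 105) = 0.48780.
Weighting each age-specific rate by interval width and survival:
  15–19: 5 × 217.1/1000 × 0.9559 = 1.03763
  20–24: 5 × 346.2/1000 × 0.9399 = 1.62697
  25–29: 5 × 240.3/1000 × 0.9336 = 1.12172
  30–34: 5 × 117.4/1000 × 0.9302 = 0.54603
  35–39: 5 × 31.5/1000 × 0.9160 = 0.14427
  40–44: 5 × 6.5/1000 × 0.9020 = 0.02932
Sum = 4.50594
NRR = 0.48780 × 4.50594 = 2.19800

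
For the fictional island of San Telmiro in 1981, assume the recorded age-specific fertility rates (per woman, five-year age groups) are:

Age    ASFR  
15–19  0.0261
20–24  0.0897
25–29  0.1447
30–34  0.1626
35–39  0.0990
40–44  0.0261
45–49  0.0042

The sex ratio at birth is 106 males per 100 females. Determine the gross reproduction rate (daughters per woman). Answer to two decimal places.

1.34

Proportion female at birth = 100 / (100 + 106) = 0.48544.
Sum of ASFRs = 0.0261 + 0.0897 + 0.1447 + 0.1626 + 0.0990 + 0.0261 + 0.0042 = 0.5524
TFR = 5 × 0.5524 = 2.762
GRR = 0.48544 × 2.762 = 1.34079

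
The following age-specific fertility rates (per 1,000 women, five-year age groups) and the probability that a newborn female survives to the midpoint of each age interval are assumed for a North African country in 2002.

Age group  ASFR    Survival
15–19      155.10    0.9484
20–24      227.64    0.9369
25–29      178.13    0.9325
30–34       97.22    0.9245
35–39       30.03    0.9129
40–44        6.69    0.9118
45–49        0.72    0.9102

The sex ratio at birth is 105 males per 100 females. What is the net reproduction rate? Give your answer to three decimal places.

Proportion female at birth = 100 / (100 + 105) = 0.48780.
Survival-weighted fertility by age (5·fₓ·Sₓ):
  15–19: 5 × 155.10/1000 × 0.9484 = 0.73548
  20–24: 5 × 227.64/1000 × 0.9369 = 1.06638
  25–29: 5 × 178.13/1000 × 0.9325 = 0.83053
  30–34: 5 × 97.22/1000 × 0.9245 = 0.44940
  35–39: 5 × 30.03/1000 × 0.9129 = 0.13707
  40–44: 5 × 6.69/1000 × 0.9118 = 0.03050
  45–49: 5 × 0.72/1000 × 0.9102 = 0.00328
Sum = 3.25264
NRR = 0.48780 × 3.25264 = 1.58664
With NRR above 1 the population is above replacement fertility.

1.587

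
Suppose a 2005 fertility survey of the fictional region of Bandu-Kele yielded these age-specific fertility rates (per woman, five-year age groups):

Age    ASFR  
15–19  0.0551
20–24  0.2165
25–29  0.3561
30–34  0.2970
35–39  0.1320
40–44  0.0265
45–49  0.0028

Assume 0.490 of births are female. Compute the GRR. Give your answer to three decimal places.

Proportion female at birth = 0.490.
Sum of ASFRs = 0.0551 + 0.2165 + 0.3561 + 0.2970 + 0.1320 + 0.0265 + 0.0028 = 1.0860
TFR = 5 × 1.0860 = 5.43
GRR = 0.490 × 5.43 = 2.66070

2.661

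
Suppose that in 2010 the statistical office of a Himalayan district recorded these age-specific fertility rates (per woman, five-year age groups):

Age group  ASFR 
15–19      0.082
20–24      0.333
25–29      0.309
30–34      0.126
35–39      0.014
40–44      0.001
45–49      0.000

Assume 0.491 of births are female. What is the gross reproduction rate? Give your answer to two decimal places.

Proportion female at birth = 0.491.
Sum of ASFRs = 0.082 + 0.333 + 0.309 + 0.126 + 0.014 + 0.001 + 0.000 = 0.865
TFR = 5 × 0.865 = 4.325
GRR = 0.491 × 4.325 = 2.12358

2.12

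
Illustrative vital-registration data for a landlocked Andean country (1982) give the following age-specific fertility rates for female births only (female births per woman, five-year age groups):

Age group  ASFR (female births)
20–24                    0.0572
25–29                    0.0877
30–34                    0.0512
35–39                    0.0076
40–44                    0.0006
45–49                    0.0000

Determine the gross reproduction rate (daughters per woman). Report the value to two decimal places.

Sum of female ASFRs = 0.0572 + 0.0877 + 0.0512 + 0.0076 + 0.0006 + 0.0000 = 0.2043
GRR = 5 × 0.2043 = 1.0215

1.02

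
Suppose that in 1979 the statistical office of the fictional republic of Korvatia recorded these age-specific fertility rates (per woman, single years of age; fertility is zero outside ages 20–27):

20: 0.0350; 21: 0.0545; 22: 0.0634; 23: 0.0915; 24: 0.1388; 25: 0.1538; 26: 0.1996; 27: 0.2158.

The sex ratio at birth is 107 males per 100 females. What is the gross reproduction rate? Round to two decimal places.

0.46

Proportion female at birth = 100 / (100 + 107) = 0.48309.
Sum of ASFRs = 0.0350 + 0.0545 + 0.0634 + 0.0915 + 0.1388 + 0.1538 + 0.1996 + 0.2158 = 0.9524
TFR = 0.9524
GRR = 0.48309 × 0.9524 = 0.46009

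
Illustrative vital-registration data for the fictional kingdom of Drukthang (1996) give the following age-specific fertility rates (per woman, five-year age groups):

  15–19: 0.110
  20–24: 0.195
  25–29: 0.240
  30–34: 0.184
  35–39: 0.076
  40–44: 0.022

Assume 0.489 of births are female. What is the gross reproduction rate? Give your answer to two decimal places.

Proportion female at birth = 0.489.
Sum of ASFRs = 0.110 + 0.195 + 0.240 + 0.184 + 0.076 + 0.022 = 0.827
TFR = 5 × 0.827 = 4.135
GRR = 0.489 × 4.135 = 2.02202

2.02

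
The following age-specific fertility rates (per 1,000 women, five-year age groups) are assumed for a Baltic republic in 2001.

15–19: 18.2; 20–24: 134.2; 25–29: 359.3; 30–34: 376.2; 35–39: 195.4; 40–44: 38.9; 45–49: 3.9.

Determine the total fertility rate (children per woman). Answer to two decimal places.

Sum of ASFRs = 18.2 + 134.2 + 359.3 + 376.2 + 195.4 + 38.9 + 3.9 = 1126.1
TFR = 5 × 1126.1 / 1000 = 5.6305

5.63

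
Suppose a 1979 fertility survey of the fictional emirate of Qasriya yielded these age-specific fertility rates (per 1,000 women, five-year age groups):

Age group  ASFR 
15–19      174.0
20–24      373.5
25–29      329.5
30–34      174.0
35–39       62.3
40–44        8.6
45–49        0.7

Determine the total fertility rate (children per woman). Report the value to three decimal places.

Sum of ASFRs = 174.0 + 373.5 + 329.5 + 174.0 + 62.3 + 8.6 + 0.7 = 1122.6
TFR = 5 × 1122.6 / 1000 = 5.613

5.613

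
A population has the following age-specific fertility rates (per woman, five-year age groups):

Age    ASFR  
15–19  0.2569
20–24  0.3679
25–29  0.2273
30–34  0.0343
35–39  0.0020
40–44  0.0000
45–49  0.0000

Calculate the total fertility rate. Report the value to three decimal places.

4.442

Sum of ASFRs = 0.2569 + 0.3679 + 0.2273 + 0.0343 + 0.0020 + 0.0000 + 0.0000 = 0.8884
TFR = 5 × 0.8884 = 4.442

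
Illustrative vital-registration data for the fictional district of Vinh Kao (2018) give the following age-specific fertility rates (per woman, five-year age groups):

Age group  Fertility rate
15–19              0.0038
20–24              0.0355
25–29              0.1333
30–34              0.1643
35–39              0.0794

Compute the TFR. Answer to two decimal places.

2.08

Sum of ASFRs = 0.0038 + 0.0355 + 0.1333 + 0.1643 + 0.0794 = 0.4163
TFR = 5 × 0.4163 = 2.0815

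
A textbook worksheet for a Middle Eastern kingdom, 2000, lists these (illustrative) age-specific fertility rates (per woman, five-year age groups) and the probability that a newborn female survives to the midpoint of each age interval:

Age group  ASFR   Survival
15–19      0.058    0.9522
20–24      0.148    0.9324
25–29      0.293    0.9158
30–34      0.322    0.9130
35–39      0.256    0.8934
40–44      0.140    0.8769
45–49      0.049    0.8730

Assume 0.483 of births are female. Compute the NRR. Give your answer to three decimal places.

Proportion female at birth = 0.483.
Weighting each age-specific rate by interval width and survival:
  15–19: 5 × 0.058 × 0.9522 = 0.27614
  20–24: 5 × 0.148 × 0.9324 = 0.68998
  25–29: 5 × 0.293 × 0.9158 = 1.34165
  30–34: 5 × 0.322 × 0.9130 = 1.46993
  35–39: 5 × 0.256 × 0.8934 = 1.14355
  40–44: 5 × 0.140 × 0.8769 = 0.61383
  45–49: 5 × 0.049 × 0.8730 = 0.21389
Sum = 5.74897
NRR = 0.483 × 5.74897 = 2.77675
With NRR above 1 the population is above replacement fertility.

2.777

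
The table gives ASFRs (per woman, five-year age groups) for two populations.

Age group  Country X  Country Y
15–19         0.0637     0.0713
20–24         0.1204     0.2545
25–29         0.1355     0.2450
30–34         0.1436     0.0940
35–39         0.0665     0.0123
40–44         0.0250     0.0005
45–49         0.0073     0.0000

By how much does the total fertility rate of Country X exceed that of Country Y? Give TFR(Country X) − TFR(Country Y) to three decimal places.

Country X:
  Sum of ASFRs = 0.0637 + 0.1204 + 0.1355 + 0.1436 + 0.0665 + 0.0250 + 0.0073 = 0.5620
  TFR = 5 × 0.5620 = 2.81
Country Y:
  Sum of ASFRs = 0.0713 + 0.2545 + 0.2450 + 0.0940 + 0.0123 + 0.0005 + 0.0000 = 0.6776
  TFR = 5 × 0.6776 = 3.388
Difference = 2.81 − 3.388 = -0.578

-0.578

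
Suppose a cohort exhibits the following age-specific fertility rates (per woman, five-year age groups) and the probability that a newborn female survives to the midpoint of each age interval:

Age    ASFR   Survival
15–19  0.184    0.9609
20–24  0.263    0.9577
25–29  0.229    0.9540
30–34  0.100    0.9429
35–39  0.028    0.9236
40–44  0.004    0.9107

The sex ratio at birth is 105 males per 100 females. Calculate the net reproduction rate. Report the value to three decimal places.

Proportion female at birth = 100 / (100 + 105) = 0.48780.
Survival-weighted fertility by age (5·fₓ·Sₓ):
  15–19: 5 × 0.184 × 0.9609 = 0.88403
  20–24: 5 × 0.263 × 0.9577 = 1.25938
  25–29: 5 × 0.229 × 0.9540 = 1.09233
  30–34: 5 × 0.100 × 0.9429 = 0.47145
  35–39: 5 × 0.028 × 0.9236 = 0.12930
  40–44: 5 × 0.004 × 0.9107 = 0.01821
Sum = 3.85470
NRR = 0.48780 × 3.85470 = 1.88032
With NRR above 1 the population is above replacement fertility.

1.880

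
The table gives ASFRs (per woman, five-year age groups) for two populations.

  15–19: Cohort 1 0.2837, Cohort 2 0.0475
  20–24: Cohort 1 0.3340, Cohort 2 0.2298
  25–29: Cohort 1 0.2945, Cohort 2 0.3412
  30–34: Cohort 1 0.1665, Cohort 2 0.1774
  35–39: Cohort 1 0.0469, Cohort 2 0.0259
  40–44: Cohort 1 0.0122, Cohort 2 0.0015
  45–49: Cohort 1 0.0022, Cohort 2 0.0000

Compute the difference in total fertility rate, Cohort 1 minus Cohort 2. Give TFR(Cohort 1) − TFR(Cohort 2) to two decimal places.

Cohort 1:
  Sum of ASFRs = 0.2837 + 0.3340 + 0.2945 + 0.1665 + 0.0469 + 0.0122 + 0.0022 = 1.1400
  TFR = 5 × 1.1400 = 5.7
Cohort 2:
  Sum of ASFRs = 0.0475 + 0.2298 + 0.3412 + 0.1774 + 0.0259 + 0.0015 + 0.0000 = 0.8233
  TFR = 5 × 0.8233 = 4.1165
Difference = 5.7 − 4.1165 = 1.5835

1.58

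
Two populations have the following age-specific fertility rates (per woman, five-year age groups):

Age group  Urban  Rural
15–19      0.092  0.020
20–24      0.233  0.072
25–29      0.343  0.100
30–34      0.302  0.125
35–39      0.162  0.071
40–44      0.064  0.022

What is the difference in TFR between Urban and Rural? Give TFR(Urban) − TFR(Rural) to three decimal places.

Urban:
  Sum of ASFRs = 0.092 + 0.233 + 0.343 + 0.302 + 0.162 + 0.064 = 1.196
  TFR = 5 × 1.196 = 5.98
Rural:
  Sum of ASFRs = 0.020 + 0.072 + 0.100 + 0.125 + 0.071 + 0.022 = 0.410
  TFR = 5 × 0.410 = 2.05
Difference = 5.98 − 2.05 = 3.93

3.930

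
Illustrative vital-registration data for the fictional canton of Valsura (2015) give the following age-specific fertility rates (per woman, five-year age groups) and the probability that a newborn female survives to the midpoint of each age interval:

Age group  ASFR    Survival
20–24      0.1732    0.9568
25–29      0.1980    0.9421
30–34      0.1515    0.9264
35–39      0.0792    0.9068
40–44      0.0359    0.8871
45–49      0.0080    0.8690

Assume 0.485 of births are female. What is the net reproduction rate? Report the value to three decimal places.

Proportion female at birth = 0.485.
Survival-weighted fertility by age (5·fₓ·Sₓ):
  20–24: 5 × 0.1732 × 0.9568 = 0.82859
  25–29: 5 × 0.1980 × 0.9421 = 0.93268
  30–34: 5 × 0.1515 × 0.9264 = 0.70175
  35–39: 5 × 0.0792 × 0.9068 = 0.35909
  40–44: 5 × 0.0359 × 0.8871 = 0.15923
  45–49: 5 × 0.0080 × 0.8690 = 0.03476
Sum = 3.01610
NRR = 0.485 × 3.01610 = 1.46281
With NRR above 1 the population is above replacement fertility.

1.463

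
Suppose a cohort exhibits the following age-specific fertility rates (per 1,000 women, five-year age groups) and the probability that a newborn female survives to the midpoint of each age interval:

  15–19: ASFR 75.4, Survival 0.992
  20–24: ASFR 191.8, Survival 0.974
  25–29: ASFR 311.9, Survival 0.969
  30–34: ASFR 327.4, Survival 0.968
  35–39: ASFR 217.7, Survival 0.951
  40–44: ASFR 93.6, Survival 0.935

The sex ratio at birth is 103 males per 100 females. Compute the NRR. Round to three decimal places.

2.895

Proportion female at birth = 100 / (100 + 103) = 0.49261.
Each age group contributes 5 × ASFR × survival:
  15–19: 5 × 75.4/1000 × 0.992 = 0.37398
  20–24: 5 × 191.8/1000 × 0.974 = 0.93407
  25–29: 5 × 311.9/1000 × 0.969 = 1.51116
  30–34: 5 × 327.4/1000 × 0.968 = 1.58462
  35–39: 5 × 217.7/1000 × 0.951 = 1.03516
  40–44: 5 × 93.6/1000 × 0.935 = 0.43758
Sum = 5.87657
NRR = 0.49261 × 5.87657 = 2.89486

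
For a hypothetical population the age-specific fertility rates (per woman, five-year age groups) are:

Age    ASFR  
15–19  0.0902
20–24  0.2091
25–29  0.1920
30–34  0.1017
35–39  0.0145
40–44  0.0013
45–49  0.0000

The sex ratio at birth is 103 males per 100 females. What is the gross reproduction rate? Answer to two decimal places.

1.50

Proportion female at birth = 100 / (100 + 103) = 0.49261.
Sum of ASFRs = 0.0902 + 0.2091 + 0.1920 + 0.1017 + 0.0145 + 0.0013 + 0.0000 = 0.6088
TFR = 5 × 0.6088 = 3.044
GRR = 0.49261 × 3.044 = 1.49950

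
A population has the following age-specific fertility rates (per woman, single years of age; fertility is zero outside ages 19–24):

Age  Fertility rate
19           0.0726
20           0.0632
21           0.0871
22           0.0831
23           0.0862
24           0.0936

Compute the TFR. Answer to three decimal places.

Sum of ASFRs = 0.0726 + 0.0632 + 0.0871 + 0.0831 + 0.0862 + 0.0936 = 0.4858
TFR = 0.4858

0.486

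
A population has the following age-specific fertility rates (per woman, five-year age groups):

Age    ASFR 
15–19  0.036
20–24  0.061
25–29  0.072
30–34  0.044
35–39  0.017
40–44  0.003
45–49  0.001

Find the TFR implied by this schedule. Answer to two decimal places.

1.17

Sum of ASFRs = 0.036 + 0.061 + 0.072 + 0.044 + 0.017 + 0.003 + 0.001 = 0.234
TFR = 5 × 0.234 = 1.17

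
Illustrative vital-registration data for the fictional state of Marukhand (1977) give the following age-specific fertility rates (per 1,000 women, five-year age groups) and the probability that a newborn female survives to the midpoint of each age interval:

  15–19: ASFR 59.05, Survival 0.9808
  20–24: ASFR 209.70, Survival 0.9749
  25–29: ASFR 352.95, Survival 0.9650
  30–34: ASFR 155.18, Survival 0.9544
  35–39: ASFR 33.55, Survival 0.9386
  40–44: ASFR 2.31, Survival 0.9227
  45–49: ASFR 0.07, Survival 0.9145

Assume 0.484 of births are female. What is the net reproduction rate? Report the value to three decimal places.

1.899

Proportion female at birth = 0.484.
Weighting each age-specific rate by interval width and survival:
  15–19: 5 × 59.05/1000 × 0.9808 = 0.28958
  20–24: 5 × 209.70/1000 × 0.9749 = 1.02218
  25–29: 5 × 352.95/1000 × 0.9650 = 1.70298
  30–34: 5 × 155.18/1000 × 0.9544 = 0.74052
  35–39: 5 × 33.55/1000 × 0.9386 = 0.15745
  40–44: 5 × 2.31/1000 × 0.9227 = 0.01066
  45–49: 5 × 0.07/1000 × 0.9145 = 0.00032
Sum = 3.92369
NRR = 0.484 × 3.92369 = 1.89907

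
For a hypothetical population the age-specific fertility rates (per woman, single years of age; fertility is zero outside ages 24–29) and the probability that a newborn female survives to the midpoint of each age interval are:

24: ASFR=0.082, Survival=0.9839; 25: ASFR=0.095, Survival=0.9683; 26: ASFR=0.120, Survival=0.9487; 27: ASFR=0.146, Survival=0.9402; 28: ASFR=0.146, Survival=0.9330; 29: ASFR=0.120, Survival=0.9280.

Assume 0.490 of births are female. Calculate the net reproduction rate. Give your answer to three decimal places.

Proportion female at birth = 0.490.
Per-age-group product (1 × ASFR × survival probability):
  24: 1 × 0.082 × 0.9839 = 0.08068
  25: 1 × 0.095 × 0.9683 = 0.09199
  26: 1 × 0.120 × 0.9487 = 0.11384
  27: 1 × 0.146 × 0.9402 = 0.13727
  28: 1 × 0.146 × 0.9330 = 0.13622
  29: 1 × 0.120 × 0.9280 = 0.11136
Sum = 0.67136
NRR = 0.490 × 0.67136 = 0.32897
With NRR below 1 the population is below replacement fertility.

0.329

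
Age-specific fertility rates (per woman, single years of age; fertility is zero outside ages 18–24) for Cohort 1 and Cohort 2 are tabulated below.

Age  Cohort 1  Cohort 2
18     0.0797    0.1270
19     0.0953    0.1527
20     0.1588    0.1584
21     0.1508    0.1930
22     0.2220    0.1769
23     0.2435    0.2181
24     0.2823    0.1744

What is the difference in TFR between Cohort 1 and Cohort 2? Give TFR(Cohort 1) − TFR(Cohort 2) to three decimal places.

Cohort 1:
  Sum of ASFRs = 0.0797 + 0.0953 + 0.1588 + 0.1508 + 0.2220 + 0.2435 + 0.2823 = 1.2324
  TFR = 1.2324
Cohort 2:
  Sum of ASFRs = 0.1270 + 0.1527 + 0.1584 + 0.1930 + 0.1769 + 0.2181 + 0.1744 = 1.2005
  TFR = 1.2005
Difference = 1.2324 − 1.2005 = 0.0319

0.032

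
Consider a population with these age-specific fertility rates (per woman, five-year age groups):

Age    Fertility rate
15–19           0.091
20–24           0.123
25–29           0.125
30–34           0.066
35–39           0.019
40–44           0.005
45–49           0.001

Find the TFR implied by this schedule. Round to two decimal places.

Sum of ASFRs = 0.091 + 0.123 + 0.125 + 0.066 + 0.019 + 0.005 + 0.001 = 0.430
TFR = 5 × 0.430 = 2.15

2.15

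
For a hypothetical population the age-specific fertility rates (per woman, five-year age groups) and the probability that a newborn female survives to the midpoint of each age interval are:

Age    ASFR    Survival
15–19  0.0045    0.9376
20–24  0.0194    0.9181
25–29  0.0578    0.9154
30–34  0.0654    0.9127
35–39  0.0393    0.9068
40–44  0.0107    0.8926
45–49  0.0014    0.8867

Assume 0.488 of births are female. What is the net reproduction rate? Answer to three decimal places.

0.442

Proportion female at birth = 0.488.
Weighting each age-specific rate by interval width and survival:
  15–19: 5 × 0.0045 × 0.9376 = 0.02110
  20–24: 5 × 0.0194 × 0.9181 = 0.08906
  25–29: 5 × 0.0578 × 0.9154 = 0.26455
  30–34: 5 × 0.0654 × 0.9127 = 0.29845
  35–39: 5 × 0.0393 × 0.9068 = 0.17819
  40–44: 5 × 0.0107 × 0.8926 = 0.04775
  45–49: 5 × 0.0014 × 0.8867 = 0.00621
Sum = 0.90531
NRR = 0.488 × 0.90531 = 0.44179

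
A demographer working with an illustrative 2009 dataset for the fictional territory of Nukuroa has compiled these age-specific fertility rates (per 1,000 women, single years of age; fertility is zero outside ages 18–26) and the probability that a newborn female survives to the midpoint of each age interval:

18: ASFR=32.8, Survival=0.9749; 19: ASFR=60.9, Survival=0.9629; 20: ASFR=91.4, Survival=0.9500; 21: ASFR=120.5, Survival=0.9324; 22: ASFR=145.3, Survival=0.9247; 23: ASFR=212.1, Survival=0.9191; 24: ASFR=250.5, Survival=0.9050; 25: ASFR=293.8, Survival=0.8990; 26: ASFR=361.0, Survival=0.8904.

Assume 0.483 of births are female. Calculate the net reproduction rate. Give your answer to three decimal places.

Proportion female at birth = 0.483.
Each age group contributes 1 × ASFR × survival:
  18: 1 × 32.8/1000 × 0.9749 = 0.03198
  19: 1 × 60.9/1000 × 0.9629 = 0.05864
  20: 1 × 91.4/1000 × 0.9500 = 0.08683
  21: 1 × 120.5/1000 × 0.9324 = 0.11235
  22: 1 × 145.3/1000 × 0.9247 = 0.13436
  23: 1 × 212.1/1000 × 0.9191 = 0.19494
  24: 1 × 250.5/1000 × 0.9050 = 0.22670
  25: 1 × 293.8/1000 × 0.8990 = 0.26413
  26: 1 × 361.0/1000 × 0.8904 = 0.32143
Sum = 1.43136
NRR = 0.483 × 1.43136 = 0.69135
NRR < 1, so the cohort does not fully replace itself.

0.691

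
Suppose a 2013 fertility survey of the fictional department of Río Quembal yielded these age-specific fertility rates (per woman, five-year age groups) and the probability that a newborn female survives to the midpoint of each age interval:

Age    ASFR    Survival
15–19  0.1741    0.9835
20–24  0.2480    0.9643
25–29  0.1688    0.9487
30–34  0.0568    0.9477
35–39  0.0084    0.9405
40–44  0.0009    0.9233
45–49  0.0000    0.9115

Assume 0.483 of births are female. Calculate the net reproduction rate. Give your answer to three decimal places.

1.529

Proportion female at birth = 0.483.
Per-age-group product (5 × ASFR × survival probability):
  15–19: 5 × 0.1741 × 0.9835 = 0.85614
  20–24: 5 × 0.2480 × 0.9643 = 1.19573
  25–29: 5 × 0.1688 × 0.9487 = 0.80070
  30–34: 5 × 0.0568 × 0.9477 = 0.26915
  35–39: 5 × 0.0084 × 0.9405 = 0.03950
  40–44: 5 × 0.0009 × 0.9233 = 0.00415
  45–49: 5 × 0.0000 × 0.9115 = 0.00000
Sum = 3.16537
NRR = 0.483 × 3.16537 = 1.52887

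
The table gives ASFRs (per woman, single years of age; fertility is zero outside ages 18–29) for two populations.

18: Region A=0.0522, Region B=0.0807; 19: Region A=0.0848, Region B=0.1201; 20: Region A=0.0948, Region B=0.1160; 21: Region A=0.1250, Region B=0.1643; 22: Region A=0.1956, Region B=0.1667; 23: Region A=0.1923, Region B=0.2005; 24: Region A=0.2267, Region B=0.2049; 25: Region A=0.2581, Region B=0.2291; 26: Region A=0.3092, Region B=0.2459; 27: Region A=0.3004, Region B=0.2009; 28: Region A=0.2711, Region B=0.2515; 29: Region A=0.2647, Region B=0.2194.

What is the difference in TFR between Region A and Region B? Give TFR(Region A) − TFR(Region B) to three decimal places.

Region A:
  Sum of ASFRs = 0.0522 + 0.0848 + 0.0948 + 0.1250 + 0.1956 + 0.1923 + 0.2267 + 0.2581 + 0.3092 + 0.3004 + 0.2711 + 0.2647 = 2.3749
  TFR = 2.3749
Region B:
  Sum of ASFRs = 0.0807 + 0.1201 + 0.1160 + 0.1643 + 0.1667 + 0.2005 + 0.2049 + 0.2291 + 0.2459 + 0.2009 + 0.2515 + 0.2194 = 2.2000
  TFR = 2.2
Difference = 2.3749 − 2.2 = 0.1749

0.175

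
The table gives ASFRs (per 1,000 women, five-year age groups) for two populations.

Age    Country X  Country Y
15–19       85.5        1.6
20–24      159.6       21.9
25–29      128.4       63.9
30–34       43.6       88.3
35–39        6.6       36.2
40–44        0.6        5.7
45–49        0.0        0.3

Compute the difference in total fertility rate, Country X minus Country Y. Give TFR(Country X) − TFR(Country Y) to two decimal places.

1.03

Country X:
  Sum of ASFRs = 85.5 + 159.6 + 128.4 + 43.6 + 6.6 + 0.6 + 0.0 = 424.3
  TFR = 5 × 424.3 / 1000 = 2.1215
Country Y:
  Sum of ASFRs = 1.6 + 21.9 + 63.9 + 88.3 + 36.2 + 5.7 + 0.3 = 217.9
  TFR = 5 × 217.9 / 1000 = 1.0895
Difference = 2.1215 − 1.0895 = 1.032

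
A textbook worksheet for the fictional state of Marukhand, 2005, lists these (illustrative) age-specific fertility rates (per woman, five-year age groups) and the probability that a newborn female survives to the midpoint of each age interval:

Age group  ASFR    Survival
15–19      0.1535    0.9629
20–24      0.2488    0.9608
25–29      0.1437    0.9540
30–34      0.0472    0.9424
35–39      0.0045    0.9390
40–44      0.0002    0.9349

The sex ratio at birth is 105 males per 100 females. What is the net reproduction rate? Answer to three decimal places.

1.397

Proportion female at birth = 100 / (100 + 105) = 0.48780.
Each age group contributes 5 × ASFR × survival:
  15–19: 5 × 0.1535 × 0.9629 = 0.73903
  20–24: 5 × 0.2488 × 0.9608 = 1.19524
  25–29: 5 × 0.1437 × 0.9540 = 0.68545
  30–34: 5 × 0.0472 × 0.9424 = 0.22241
  35–39: 5 × 0.0045 × 0.9390 = 0.02113
  40–44: 5 × 0.0002 × 0.9349 = 0.00093
Sum = 2.86419
NRR = 0.48780 × 2.86419 = 1.39715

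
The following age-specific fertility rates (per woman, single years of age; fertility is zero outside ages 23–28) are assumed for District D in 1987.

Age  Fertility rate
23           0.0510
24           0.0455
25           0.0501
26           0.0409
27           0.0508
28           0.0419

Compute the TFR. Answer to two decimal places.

Sum of ASFRs = 0.0510 + 0.0455 + 0.0501 + 0.0409 + 0.0508 + 0.0419 = 0.2802
TFR = 0.2802

0.28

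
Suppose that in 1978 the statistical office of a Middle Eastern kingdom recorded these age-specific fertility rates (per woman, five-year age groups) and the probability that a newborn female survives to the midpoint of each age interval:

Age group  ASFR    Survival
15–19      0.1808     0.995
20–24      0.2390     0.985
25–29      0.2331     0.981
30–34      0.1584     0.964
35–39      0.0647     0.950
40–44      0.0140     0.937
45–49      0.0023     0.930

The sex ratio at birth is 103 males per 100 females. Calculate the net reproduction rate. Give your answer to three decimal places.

Proportion female at birth = 100 / (100 + 103) = 0.49261.
Per-age-group product (5 × ASFR × survival probability):
  15–19: 5 × 0.1808 × 0.995 = 0.89948
  20–24: 5 × 0.2390 × 0.985 = 1.17708
  25–29: 5 × 0.2331 × 0.981 = 1.14336
  30–34: 5 × 0.1584 × 0.964 = 0.76349
  35–39: 5 × 0.0647 × 0.950 = 0.30733
  40–44: 5 × 0.0140 × 0.937 = 0.06559
  45–49: 5 × 0.0023 × 0.930 = 0.01070
Sum = 4.36703
NRR = 0.49261 × 4.36703 = 2.15124
NRR > 1, so each generation more than replaces itself.

2.151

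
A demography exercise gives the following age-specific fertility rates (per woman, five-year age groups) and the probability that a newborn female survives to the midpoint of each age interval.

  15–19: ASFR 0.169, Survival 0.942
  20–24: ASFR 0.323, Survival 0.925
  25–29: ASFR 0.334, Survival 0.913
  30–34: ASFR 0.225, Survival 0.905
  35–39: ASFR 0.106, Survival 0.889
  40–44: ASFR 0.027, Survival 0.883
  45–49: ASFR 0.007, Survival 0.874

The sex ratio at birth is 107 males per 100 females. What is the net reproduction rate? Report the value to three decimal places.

2.635

Proportion female at birth = 100 / (100 + 107) = 0.48309.
Survival-weighted fertility by age (5·fₓ·Sₓ):
  15–19: 5 × 0.169 × 0.942 = 0.79599
  20–24: 5 × 0.323 × 0.925 = 1.49388
  25–29: 5 × 0.334 × 0.913 = 1.52471
  30–34: 5 × 0.225 × 0.905 = 1.01813
  35–39: 5 × 0.106 × 0.889 = 0.47117
  40–44: 5 × 0.027 × 0.883 = 0.11921
  45–49: 5 × 0.007 × 0.874 = 0.03059
Sum = 5.45368
NRR = 0.48309 × 5.45368 = 2.63462
An NRR exceeding 1 indicates intrinsic growth under these rates.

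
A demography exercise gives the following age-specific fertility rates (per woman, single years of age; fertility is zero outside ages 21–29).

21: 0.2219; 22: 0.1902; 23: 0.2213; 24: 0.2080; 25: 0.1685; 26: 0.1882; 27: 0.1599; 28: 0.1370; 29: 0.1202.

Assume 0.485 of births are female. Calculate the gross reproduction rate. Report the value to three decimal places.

Proportion female at birth = 0.485.
Sum of ASFRs = 0.2219 + 0.1902 + 0.2213 + 0.2080 + 0.1685 + 0.1882 + 0.1599 + 0.1370 + 0.1202 = 1.6152
TFR = 1.6152
GRR = 0.485 × 1.6152 = 0.78337

0.783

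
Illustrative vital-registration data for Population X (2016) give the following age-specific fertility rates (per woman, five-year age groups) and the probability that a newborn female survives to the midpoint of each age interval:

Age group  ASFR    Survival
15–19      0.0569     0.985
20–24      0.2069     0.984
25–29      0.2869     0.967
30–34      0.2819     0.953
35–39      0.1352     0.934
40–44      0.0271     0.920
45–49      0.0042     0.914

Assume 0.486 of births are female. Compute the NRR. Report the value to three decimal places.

2.335

Proportion female at birth = 0.486.
Survival-weighted fertility by age (5·fₓ·Sₓ):
  15–19: 5 × 0.0569 × 0.985 = 0.28023
  20–24: 5 × 0.2069 × 0.984 = 1.01795
  25–29: 5 × 0.2869 × 0.967 = 1.38716
  30–34: 5 × 0.2819 × 0.953 = 1.34325
  35–39: 5 × 0.1352 × 0.934 = 0.63138
  40–44: 5 × 0.0271 × 0.920 = 0.12466
  45–49: 5 × 0.0042 × 0.914 = 0.01919
Sum = 4.80382
NRR = 0.486 × 4.80382 = 2.33466
With NRR above 1 the population is above replacement fertility.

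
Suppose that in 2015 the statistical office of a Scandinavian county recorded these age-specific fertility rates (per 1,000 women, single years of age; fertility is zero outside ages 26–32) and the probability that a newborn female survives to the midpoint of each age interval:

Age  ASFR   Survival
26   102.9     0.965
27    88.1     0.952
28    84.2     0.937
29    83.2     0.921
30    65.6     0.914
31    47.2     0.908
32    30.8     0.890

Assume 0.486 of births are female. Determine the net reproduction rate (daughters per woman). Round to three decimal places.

0.228

Proportion female at birth = 0.486.
Survival-weighted fertility by age (1·fₓ·Sₓ):
  26: 1 × 102.9/1000 × 0.965 = 0.09930
  27: 1 × 88.1/1000 × 0.952 = 0.08387
  28: 1 × 84.2/1000 × 0.937 = 0.07890
  29: 1 × 83.2/1000 × 0.921 = 0.07663
  30: 1 × 65.6/1000 × 0.914 = 0.05996
  31: 1 × 47.2/1000 × 0.908 = 0.04286
  32: 1 × 30.8/1000 × 0.890 = 0.02741
Sum = 0.46893
NRR = 0.486 × 0.46893 = 0.22790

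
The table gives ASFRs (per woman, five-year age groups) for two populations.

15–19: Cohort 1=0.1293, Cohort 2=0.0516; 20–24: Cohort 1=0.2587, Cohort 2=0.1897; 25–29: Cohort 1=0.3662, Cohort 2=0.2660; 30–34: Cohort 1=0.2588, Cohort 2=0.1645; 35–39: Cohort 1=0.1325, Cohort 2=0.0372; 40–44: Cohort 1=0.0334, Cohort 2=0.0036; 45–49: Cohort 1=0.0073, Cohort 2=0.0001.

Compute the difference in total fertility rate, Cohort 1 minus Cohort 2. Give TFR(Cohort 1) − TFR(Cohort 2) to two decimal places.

Cohort 1:
  Sum of ASFRs = 0.1293 + 0.2587 + 0.3662 + 0.2588 + 0.1325 + 0.0334 + 0.0073 = 1.1862
  TFR = 5 × 1.1862 = 5.931
Cohort 2:
  Sum of ASFRs = 0.0516 + 0.1897 + 0.2660 + 0.1645 + 0.0372 + 0.0036 + 0.0001 = 0.7127
  TFR = 5 × 0.7127 = 3.5635
Difference = 5.931 − 3.5635 = 2.3675

2.37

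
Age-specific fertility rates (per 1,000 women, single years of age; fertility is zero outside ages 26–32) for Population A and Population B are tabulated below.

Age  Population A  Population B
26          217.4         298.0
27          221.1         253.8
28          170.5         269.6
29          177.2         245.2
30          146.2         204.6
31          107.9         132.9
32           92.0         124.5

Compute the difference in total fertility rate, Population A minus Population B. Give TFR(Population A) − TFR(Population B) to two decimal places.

Population A:
  Sum of ASFRs = 217.4 + 221.1 + 170.5 + 177.2 + 146.2 + 107.9 + 92.0 = 1132.3
  TFR = 1132.3 / 1000 = 1.1323
Population B:
  Sum of ASFRs = 298.0 + 253.8 + 269.6 + 245.2 + 204.6 + 132.9 + 124.5 = 1528.6
  TFR = 1528.6 / 1000 = 1.5286
Difference = 1.1323 − 1.5286 = -0.3963

-0.40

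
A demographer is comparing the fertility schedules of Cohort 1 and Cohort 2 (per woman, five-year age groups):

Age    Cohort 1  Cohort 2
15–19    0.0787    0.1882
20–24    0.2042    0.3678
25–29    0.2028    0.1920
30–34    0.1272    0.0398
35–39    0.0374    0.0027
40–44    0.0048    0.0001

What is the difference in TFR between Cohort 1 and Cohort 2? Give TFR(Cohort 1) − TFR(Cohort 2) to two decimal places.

Cohort 1:
  Sum of ASFRs = 0.0787 + 0.2042 + 0.2028 + 0.1272 + 0.0374 + 0.0048 = 0.6551
  TFR = 5 × 0.6551 = 3.2755
Cohort 2:
  Sum of ASFRs = 0.1882 + 0.3678 + 0.1920 + 0.0398 + 0.0027 + 0.0001 = 0.7906
  TFR = 5 × 0.7906 = 3.953
Difference = 3.2755 − 3.953 = -0.6775

-0.68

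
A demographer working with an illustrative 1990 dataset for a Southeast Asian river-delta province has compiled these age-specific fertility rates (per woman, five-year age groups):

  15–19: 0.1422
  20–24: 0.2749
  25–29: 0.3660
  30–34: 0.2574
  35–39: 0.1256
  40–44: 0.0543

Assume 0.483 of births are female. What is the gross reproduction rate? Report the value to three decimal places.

Proportion female at birth = 0.483.
Sum of ASFRs = 0.1422 + 0.2749 + 0.3660 + 0.2574 + 0.1256 + 0.0543 = 1.2204
TFR = 5 × 1.2204 = 6.102
GRR = 0.483 × 6.102 = 2.94727

2.947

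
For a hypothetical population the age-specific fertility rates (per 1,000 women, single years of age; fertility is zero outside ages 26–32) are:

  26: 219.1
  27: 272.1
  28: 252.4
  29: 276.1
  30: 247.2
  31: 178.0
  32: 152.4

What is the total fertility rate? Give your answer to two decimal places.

Sum of ASFRs = 219.1 + 272.1 + 252.4 + 276.1 + 247.2 + 178.0 + 152.4 = 1597.3
TFR = 1597.3 / 1000 = 1.5973

1.60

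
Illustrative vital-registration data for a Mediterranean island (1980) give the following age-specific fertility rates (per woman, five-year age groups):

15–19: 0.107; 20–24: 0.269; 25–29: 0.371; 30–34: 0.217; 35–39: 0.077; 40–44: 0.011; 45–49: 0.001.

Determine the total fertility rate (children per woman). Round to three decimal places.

Sum of ASFRs = 0.107 + 0.269 + 0.371 + 0.217 + 0.077 + 0.011 + 0.001 = 1.053
TFR = 5 × 1.053 = 5.265

5.265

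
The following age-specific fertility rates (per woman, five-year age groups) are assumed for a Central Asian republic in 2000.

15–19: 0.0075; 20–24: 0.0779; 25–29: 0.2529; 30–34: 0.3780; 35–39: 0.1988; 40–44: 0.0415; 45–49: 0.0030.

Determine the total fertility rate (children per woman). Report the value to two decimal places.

Sum of ASFRs = 0.0075 + 0.0779 + 0.2529 + 0.3780 + 0.1988 + 0.0415 + 0.0030 = 0.9596
TFR = 5 × 0.9596 = 4.798

4.80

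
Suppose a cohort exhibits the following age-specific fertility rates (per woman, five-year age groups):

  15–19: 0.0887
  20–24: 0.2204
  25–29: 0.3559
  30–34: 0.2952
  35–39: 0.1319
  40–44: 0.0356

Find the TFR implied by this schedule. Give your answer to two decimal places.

Sum of ASFRs = 0.0887 + 0.2204 + 0.3559 + 0.2952 + 0.1319 + 0.0356 = 1.1277
TFR = 5 × 1.1277 = 5.6385

5.64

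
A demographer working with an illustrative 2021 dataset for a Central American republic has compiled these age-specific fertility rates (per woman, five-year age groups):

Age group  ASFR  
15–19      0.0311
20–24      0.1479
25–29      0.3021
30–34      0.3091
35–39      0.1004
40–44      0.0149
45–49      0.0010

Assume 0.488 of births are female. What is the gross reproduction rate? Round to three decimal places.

Proportion female at birth = 0.488.
Sum of ASFRs = 0.0311 + 0.1479 + 0.3021 + 0.3091 + 0.1004 + 0.0149 + 0.0010 = 0.9065
TFR = 5 × 0.9065 = 4.5325
GRR = 0.488 × 4.5325 = 2.21186

2.212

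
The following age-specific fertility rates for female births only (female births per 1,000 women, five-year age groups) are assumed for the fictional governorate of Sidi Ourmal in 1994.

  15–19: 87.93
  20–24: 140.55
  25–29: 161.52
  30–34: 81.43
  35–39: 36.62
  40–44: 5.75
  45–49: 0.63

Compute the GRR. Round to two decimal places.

2.57

Sum of female ASFRs = 87.93 + 140.55 + 161.52 + 81.43 + 36.62 + 5.75 + 0.63 = 514.43
GRR = 5 × 514.43 / 1000 = 2.57215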